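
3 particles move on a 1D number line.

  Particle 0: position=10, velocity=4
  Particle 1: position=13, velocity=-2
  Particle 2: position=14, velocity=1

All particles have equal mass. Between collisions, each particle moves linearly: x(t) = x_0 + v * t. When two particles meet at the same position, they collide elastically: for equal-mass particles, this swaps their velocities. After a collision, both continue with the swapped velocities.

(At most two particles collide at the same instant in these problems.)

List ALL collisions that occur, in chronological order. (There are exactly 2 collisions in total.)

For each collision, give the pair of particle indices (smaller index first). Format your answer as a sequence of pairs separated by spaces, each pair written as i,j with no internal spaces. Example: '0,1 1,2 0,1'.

Answer: 0,1 1,2

Derivation:
Collision at t=1/2: particles 0 and 1 swap velocities; positions: p0=12 p1=12 p2=29/2; velocities now: v0=-2 v1=4 v2=1
Collision at t=4/3: particles 1 and 2 swap velocities; positions: p0=31/3 p1=46/3 p2=46/3; velocities now: v0=-2 v1=1 v2=4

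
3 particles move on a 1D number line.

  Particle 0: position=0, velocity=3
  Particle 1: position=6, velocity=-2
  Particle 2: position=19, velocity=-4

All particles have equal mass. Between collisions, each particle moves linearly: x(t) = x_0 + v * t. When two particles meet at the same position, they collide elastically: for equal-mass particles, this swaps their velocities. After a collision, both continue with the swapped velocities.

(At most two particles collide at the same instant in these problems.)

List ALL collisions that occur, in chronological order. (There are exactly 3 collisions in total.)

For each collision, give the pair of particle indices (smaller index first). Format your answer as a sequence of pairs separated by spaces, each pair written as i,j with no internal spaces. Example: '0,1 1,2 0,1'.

Answer: 0,1 1,2 0,1

Derivation:
Collision at t=6/5: particles 0 and 1 swap velocities; positions: p0=18/5 p1=18/5 p2=71/5; velocities now: v0=-2 v1=3 v2=-4
Collision at t=19/7: particles 1 and 2 swap velocities; positions: p0=4/7 p1=57/7 p2=57/7; velocities now: v0=-2 v1=-4 v2=3
Collision at t=13/2: particles 0 and 1 swap velocities; positions: p0=-7 p1=-7 p2=39/2; velocities now: v0=-4 v1=-2 v2=3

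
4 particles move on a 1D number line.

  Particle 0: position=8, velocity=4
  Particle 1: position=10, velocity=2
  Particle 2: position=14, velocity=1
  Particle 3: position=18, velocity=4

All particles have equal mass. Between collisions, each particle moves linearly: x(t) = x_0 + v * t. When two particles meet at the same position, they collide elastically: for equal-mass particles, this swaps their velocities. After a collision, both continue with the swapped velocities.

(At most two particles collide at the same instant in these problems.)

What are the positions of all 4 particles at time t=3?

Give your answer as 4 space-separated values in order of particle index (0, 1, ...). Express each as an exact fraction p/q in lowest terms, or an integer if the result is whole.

Collision at t=1: particles 0 and 1 swap velocities; positions: p0=12 p1=12 p2=15 p3=22; velocities now: v0=2 v1=4 v2=1 v3=4
Collision at t=2: particles 1 and 2 swap velocities; positions: p0=14 p1=16 p2=16 p3=26; velocities now: v0=2 v1=1 v2=4 v3=4
Advance to t=3 (no further collisions before then); velocities: v0=2 v1=1 v2=4 v3=4; positions = 16 17 20 30

Answer: 16 17 20 30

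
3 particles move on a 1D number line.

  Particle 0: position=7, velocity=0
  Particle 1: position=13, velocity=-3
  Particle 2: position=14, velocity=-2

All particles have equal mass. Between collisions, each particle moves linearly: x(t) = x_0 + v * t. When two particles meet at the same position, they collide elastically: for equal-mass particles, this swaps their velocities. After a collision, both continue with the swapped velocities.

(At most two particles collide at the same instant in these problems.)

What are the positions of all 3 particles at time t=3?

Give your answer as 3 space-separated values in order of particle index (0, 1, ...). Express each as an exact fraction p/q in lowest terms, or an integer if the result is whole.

Collision at t=2: particles 0 and 1 swap velocities; positions: p0=7 p1=7 p2=10; velocities now: v0=-3 v1=0 v2=-2
Advance to t=3 (no further collisions before then); velocities: v0=-3 v1=0 v2=-2; positions = 4 7 8

Answer: 4 7 8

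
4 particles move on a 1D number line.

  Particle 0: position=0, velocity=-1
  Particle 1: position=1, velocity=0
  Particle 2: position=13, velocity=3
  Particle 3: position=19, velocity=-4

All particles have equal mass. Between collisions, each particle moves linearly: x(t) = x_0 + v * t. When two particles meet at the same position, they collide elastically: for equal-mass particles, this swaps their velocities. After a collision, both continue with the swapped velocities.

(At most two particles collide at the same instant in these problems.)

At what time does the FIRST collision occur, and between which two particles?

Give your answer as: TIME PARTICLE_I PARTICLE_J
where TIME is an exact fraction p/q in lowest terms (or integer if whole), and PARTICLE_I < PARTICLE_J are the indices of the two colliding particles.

Answer: 6/7 2 3

Derivation:
Pair (0,1): pos 0,1 vel -1,0 -> not approaching (rel speed -1 <= 0)
Pair (1,2): pos 1,13 vel 0,3 -> not approaching (rel speed -3 <= 0)
Pair (2,3): pos 13,19 vel 3,-4 -> gap=6, closing at 7/unit, collide at t=6/7
Earliest collision: t=6/7 between 2 and 3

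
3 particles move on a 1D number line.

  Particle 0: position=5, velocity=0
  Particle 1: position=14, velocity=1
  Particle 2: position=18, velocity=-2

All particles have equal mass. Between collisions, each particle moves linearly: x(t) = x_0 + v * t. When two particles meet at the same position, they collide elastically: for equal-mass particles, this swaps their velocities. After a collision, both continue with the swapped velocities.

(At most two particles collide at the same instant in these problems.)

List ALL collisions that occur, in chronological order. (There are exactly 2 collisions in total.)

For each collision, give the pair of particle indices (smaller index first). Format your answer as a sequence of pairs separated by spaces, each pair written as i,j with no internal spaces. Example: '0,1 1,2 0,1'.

Collision at t=4/3: particles 1 and 2 swap velocities; positions: p0=5 p1=46/3 p2=46/3; velocities now: v0=0 v1=-2 v2=1
Collision at t=13/2: particles 0 and 1 swap velocities; positions: p0=5 p1=5 p2=41/2; velocities now: v0=-2 v1=0 v2=1

Answer: 1,2 0,1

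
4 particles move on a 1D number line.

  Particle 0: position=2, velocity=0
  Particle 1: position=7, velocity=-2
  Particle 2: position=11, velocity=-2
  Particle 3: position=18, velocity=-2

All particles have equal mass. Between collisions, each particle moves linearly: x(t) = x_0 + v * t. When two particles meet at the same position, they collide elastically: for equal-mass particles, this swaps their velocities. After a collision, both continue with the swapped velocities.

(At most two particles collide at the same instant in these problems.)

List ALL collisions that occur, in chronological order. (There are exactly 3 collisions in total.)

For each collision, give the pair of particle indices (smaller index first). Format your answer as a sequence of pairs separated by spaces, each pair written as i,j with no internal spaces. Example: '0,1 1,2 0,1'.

Answer: 0,1 1,2 2,3

Derivation:
Collision at t=5/2: particles 0 and 1 swap velocities; positions: p0=2 p1=2 p2=6 p3=13; velocities now: v0=-2 v1=0 v2=-2 v3=-2
Collision at t=9/2: particles 1 and 2 swap velocities; positions: p0=-2 p1=2 p2=2 p3=9; velocities now: v0=-2 v1=-2 v2=0 v3=-2
Collision at t=8: particles 2 and 3 swap velocities; positions: p0=-9 p1=-5 p2=2 p3=2; velocities now: v0=-2 v1=-2 v2=-2 v3=0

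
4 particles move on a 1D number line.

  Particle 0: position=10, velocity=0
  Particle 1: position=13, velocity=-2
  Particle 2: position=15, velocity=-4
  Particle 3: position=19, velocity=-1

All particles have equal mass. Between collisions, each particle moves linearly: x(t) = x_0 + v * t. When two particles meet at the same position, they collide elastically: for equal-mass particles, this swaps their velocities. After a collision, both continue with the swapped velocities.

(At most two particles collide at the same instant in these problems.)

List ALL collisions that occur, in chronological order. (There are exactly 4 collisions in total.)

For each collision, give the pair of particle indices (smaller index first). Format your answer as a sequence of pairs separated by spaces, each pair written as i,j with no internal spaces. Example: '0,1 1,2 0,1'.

Collision at t=1: particles 1 and 2 swap velocities; positions: p0=10 p1=11 p2=11 p3=18; velocities now: v0=0 v1=-4 v2=-2 v3=-1
Collision at t=5/4: particles 0 and 1 swap velocities; positions: p0=10 p1=10 p2=21/2 p3=71/4; velocities now: v0=-4 v1=0 v2=-2 v3=-1
Collision at t=3/2: particles 1 and 2 swap velocities; positions: p0=9 p1=10 p2=10 p3=35/2; velocities now: v0=-4 v1=-2 v2=0 v3=-1
Collision at t=9: particles 2 and 3 swap velocities; positions: p0=-21 p1=-5 p2=10 p3=10; velocities now: v0=-4 v1=-2 v2=-1 v3=0

Answer: 1,2 0,1 1,2 2,3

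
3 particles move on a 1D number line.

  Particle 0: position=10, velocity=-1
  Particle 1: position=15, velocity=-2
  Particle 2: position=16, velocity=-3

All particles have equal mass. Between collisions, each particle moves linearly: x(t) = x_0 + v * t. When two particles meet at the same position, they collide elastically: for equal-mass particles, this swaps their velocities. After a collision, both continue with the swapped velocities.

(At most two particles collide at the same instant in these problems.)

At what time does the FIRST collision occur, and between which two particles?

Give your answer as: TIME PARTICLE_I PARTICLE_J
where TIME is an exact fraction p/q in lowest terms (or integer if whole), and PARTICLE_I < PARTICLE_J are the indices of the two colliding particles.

Answer: 1 1 2

Derivation:
Pair (0,1): pos 10,15 vel -1,-2 -> gap=5, closing at 1/unit, collide at t=5
Pair (1,2): pos 15,16 vel -2,-3 -> gap=1, closing at 1/unit, collide at t=1
Earliest collision: t=1 between 1 and 2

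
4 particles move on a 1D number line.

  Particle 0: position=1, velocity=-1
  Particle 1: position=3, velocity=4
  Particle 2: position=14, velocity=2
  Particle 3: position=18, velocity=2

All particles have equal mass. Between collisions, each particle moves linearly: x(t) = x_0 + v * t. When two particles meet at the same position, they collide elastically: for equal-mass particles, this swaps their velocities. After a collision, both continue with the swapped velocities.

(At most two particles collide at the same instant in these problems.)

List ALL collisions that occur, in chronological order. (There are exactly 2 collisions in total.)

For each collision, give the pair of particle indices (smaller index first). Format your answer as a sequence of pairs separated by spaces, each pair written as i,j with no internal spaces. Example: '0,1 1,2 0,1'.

Collision at t=11/2: particles 1 and 2 swap velocities; positions: p0=-9/2 p1=25 p2=25 p3=29; velocities now: v0=-1 v1=2 v2=4 v3=2
Collision at t=15/2: particles 2 and 3 swap velocities; positions: p0=-13/2 p1=29 p2=33 p3=33; velocities now: v0=-1 v1=2 v2=2 v3=4

Answer: 1,2 2,3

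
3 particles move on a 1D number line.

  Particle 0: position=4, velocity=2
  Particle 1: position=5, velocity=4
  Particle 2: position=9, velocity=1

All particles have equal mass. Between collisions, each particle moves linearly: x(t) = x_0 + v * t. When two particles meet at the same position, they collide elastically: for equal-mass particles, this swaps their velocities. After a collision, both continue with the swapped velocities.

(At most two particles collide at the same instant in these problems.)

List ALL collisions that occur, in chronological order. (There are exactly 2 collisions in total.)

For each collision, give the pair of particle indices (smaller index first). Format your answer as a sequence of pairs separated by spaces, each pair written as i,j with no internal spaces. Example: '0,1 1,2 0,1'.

Collision at t=4/3: particles 1 and 2 swap velocities; positions: p0=20/3 p1=31/3 p2=31/3; velocities now: v0=2 v1=1 v2=4
Collision at t=5: particles 0 and 1 swap velocities; positions: p0=14 p1=14 p2=25; velocities now: v0=1 v1=2 v2=4

Answer: 1,2 0,1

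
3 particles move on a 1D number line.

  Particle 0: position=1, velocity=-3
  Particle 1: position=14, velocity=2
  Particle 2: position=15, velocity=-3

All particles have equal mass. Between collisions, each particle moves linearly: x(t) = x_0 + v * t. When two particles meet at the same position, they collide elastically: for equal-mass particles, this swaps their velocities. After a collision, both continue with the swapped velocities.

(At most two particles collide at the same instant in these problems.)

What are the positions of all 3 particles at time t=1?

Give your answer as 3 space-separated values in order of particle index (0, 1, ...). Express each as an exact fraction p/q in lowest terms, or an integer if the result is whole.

Answer: -2 12 16

Derivation:
Collision at t=1/5: particles 1 and 2 swap velocities; positions: p0=2/5 p1=72/5 p2=72/5; velocities now: v0=-3 v1=-3 v2=2
Advance to t=1 (no further collisions before then); velocities: v0=-3 v1=-3 v2=2; positions = -2 12 16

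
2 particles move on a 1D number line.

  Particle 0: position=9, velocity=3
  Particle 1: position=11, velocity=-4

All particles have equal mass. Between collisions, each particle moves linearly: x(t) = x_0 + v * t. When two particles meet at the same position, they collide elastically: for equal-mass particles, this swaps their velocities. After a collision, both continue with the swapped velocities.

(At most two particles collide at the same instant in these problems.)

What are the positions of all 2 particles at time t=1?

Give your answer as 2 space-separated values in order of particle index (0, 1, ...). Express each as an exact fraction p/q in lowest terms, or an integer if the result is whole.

Answer: 7 12

Derivation:
Collision at t=2/7: particles 0 and 1 swap velocities; positions: p0=69/7 p1=69/7; velocities now: v0=-4 v1=3
Advance to t=1 (no further collisions before then); velocities: v0=-4 v1=3; positions = 7 12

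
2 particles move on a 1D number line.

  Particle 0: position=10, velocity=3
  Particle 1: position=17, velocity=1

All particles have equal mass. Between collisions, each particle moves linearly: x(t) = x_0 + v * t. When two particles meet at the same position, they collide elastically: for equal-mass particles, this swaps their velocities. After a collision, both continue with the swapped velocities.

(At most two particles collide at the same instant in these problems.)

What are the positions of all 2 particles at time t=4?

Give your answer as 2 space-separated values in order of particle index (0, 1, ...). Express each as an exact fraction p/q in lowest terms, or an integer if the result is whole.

Answer: 21 22

Derivation:
Collision at t=7/2: particles 0 and 1 swap velocities; positions: p0=41/2 p1=41/2; velocities now: v0=1 v1=3
Advance to t=4 (no further collisions before then); velocities: v0=1 v1=3; positions = 21 22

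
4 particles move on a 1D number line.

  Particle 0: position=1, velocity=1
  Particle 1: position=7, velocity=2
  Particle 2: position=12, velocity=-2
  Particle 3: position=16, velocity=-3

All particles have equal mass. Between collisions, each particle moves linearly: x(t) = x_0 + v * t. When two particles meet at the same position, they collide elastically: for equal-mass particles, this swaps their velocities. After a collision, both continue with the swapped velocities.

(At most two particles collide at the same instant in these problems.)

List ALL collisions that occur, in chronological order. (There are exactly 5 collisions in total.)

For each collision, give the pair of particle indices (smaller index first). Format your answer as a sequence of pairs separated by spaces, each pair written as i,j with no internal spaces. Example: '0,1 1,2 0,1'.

Collision at t=5/4: particles 1 and 2 swap velocities; positions: p0=9/4 p1=19/2 p2=19/2 p3=49/4; velocities now: v0=1 v1=-2 v2=2 v3=-3
Collision at t=9/5: particles 2 and 3 swap velocities; positions: p0=14/5 p1=42/5 p2=53/5 p3=53/5; velocities now: v0=1 v1=-2 v2=-3 v3=2
Collision at t=11/3: particles 0 and 1 swap velocities; positions: p0=14/3 p1=14/3 p2=5 p3=43/3; velocities now: v0=-2 v1=1 v2=-3 v3=2
Collision at t=15/4: particles 1 and 2 swap velocities; positions: p0=9/2 p1=19/4 p2=19/4 p3=29/2; velocities now: v0=-2 v1=-3 v2=1 v3=2
Collision at t=4: particles 0 and 1 swap velocities; positions: p0=4 p1=4 p2=5 p3=15; velocities now: v0=-3 v1=-2 v2=1 v3=2

Answer: 1,2 2,3 0,1 1,2 0,1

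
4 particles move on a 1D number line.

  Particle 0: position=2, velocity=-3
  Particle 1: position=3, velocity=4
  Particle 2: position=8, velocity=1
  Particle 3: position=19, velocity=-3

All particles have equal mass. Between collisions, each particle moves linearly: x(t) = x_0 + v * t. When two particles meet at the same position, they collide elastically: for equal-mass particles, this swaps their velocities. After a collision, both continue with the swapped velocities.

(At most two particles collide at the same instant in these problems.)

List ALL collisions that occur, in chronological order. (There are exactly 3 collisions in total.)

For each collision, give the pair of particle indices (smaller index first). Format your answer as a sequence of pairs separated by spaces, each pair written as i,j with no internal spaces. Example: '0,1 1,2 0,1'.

Collision at t=5/3: particles 1 and 2 swap velocities; positions: p0=-3 p1=29/3 p2=29/3 p3=14; velocities now: v0=-3 v1=1 v2=4 v3=-3
Collision at t=16/7: particles 2 and 3 swap velocities; positions: p0=-34/7 p1=72/7 p2=85/7 p3=85/7; velocities now: v0=-3 v1=1 v2=-3 v3=4
Collision at t=11/4: particles 1 and 2 swap velocities; positions: p0=-25/4 p1=43/4 p2=43/4 p3=14; velocities now: v0=-3 v1=-3 v2=1 v3=4

Answer: 1,2 2,3 1,2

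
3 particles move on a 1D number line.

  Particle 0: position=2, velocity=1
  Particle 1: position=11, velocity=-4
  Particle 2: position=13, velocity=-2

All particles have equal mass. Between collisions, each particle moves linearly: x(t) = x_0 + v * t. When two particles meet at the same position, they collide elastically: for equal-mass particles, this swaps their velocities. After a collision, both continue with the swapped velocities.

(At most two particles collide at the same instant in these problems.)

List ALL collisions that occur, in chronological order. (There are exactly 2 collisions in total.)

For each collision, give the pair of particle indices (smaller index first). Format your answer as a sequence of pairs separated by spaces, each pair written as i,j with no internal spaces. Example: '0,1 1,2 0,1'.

Collision at t=9/5: particles 0 and 1 swap velocities; positions: p0=19/5 p1=19/5 p2=47/5; velocities now: v0=-4 v1=1 v2=-2
Collision at t=11/3: particles 1 and 2 swap velocities; positions: p0=-11/3 p1=17/3 p2=17/3; velocities now: v0=-4 v1=-2 v2=1

Answer: 0,1 1,2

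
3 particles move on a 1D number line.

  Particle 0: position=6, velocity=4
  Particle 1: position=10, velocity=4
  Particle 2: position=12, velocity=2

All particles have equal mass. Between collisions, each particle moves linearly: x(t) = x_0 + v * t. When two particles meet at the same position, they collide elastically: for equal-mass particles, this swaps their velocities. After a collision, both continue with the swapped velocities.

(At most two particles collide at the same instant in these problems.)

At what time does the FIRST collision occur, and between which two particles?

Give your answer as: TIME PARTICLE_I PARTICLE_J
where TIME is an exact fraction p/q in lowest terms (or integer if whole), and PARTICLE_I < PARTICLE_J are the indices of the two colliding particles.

Answer: 1 1 2

Derivation:
Pair (0,1): pos 6,10 vel 4,4 -> not approaching (rel speed 0 <= 0)
Pair (1,2): pos 10,12 vel 4,2 -> gap=2, closing at 2/unit, collide at t=1
Earliest collision: t=1 between 1 and 2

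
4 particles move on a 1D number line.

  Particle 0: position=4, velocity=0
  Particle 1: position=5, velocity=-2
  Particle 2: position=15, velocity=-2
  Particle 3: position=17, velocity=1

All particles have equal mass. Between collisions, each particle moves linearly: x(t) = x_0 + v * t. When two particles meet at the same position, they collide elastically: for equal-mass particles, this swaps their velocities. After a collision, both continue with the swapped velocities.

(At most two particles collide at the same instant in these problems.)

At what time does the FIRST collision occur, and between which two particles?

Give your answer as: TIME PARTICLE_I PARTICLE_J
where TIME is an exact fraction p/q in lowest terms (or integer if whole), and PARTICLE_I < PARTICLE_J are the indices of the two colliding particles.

Answer: 1/2 0 1

Derivation:
Pair (0,1): pos 4,5 vel 0,-2 -> gap=1, closing at 2/unit, collide at t=1/2
Pair (1,2): pos 5,15 vel -2,-2 -> not approaching (rel speed 0 <= 0)
Pair (2,3): pos 15,17 vel -2,1 -> not approaching (rel speed -3 <= 0)
Earliest collision: t=1/2 between 0 and 1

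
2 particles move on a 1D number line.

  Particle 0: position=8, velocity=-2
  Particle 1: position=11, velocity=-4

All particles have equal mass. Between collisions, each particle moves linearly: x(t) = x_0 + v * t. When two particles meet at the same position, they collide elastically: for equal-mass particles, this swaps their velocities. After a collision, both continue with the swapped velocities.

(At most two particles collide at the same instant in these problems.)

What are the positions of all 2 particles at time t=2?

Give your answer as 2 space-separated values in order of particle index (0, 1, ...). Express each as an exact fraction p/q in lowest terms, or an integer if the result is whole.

Collision at t=3/2: particles 0 and 1 swap velocities; positions: p0=5 p1=5; velocities now: v0=-4 v1=-2
Advance to t=2 (no further collisions before then); velocities: v0=-4 v1=-2; positions = 3 4

Answer: 3 4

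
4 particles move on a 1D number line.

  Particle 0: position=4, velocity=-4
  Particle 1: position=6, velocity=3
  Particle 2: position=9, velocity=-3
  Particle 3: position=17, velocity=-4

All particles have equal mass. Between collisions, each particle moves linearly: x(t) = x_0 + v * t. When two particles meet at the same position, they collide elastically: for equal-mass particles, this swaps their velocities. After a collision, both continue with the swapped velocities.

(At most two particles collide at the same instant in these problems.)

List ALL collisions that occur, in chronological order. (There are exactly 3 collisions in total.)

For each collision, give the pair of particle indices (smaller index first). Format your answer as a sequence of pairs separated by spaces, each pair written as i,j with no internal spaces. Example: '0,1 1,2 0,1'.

Answer: 1,2 2,3 1,2

Derivation:
Collision at t=1/2: particles 1 and 2 swap velocities; positions: p0=2 p1=15/2 p2=15/2 p3=15; velocities now: v0=-4 v1=-3 v2=3 v3=-4
Collision at t=11/7: particles 2 and 3 swap velocities; positions: p0=-16/7 p1=30/7 p2=75/7 p3=75/7; velocities now: v0=-4 v1=-3 v2=-4 v3=3
Collision at t=8: particles 1 and 2 swap velocities; positions: p0=-28 p1=-15 p2=-15 p3=30; velocities now: v0=-4 v1=-4 v2=-3 v3=3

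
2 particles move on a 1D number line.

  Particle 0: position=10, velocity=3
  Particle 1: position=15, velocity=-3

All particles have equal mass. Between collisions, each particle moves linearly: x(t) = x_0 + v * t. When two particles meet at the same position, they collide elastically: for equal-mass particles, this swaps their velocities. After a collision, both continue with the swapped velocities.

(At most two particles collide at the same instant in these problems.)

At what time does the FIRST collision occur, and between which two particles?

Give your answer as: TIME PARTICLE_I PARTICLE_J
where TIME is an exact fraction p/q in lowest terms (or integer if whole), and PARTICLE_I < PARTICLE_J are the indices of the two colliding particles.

Answer: 5/6 0 1

Derivation:
Pair (0,1): pos 10,15 vel 3,-3 -> gap=5, closing at 6/unit, collide at t=5/6
Earliest collision: t=5/6 between 0 and 1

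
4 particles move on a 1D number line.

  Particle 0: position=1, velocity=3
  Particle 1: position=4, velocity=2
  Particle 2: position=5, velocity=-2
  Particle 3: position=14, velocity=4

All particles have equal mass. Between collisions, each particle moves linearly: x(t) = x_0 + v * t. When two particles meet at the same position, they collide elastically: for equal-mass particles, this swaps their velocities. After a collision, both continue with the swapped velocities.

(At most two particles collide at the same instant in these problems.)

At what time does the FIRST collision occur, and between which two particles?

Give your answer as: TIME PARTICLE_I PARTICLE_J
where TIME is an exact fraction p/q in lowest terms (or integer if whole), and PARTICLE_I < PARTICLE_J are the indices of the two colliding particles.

Pair (0,1): pos 1,4 vel 3,2 -> gap=3, closing at 1/unit, collide at t=3
Pair (1,2): pos 4,5 vel 2,-2 -> gap=1, closing at 4/unit, collide at t=1/4
Pair (2,3): pos 5,14 vel -2,4 -> not approaching (rel speed -6 <= 0)
Earliest collision: t=1/4 between 1 and 2

Answer: 1/4 1 2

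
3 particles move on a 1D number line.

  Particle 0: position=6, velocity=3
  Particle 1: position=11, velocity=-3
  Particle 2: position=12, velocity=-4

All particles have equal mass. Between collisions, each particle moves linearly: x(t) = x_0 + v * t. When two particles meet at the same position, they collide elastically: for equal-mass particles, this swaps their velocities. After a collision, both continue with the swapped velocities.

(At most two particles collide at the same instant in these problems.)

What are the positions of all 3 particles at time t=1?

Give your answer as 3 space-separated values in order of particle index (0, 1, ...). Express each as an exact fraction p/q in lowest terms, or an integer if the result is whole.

Collision at t=5/6: particles 0 and 1 swap velocities; positions: p0=17/2 p1=17/2 p2=26/3; velocities now: v0=-3 v1=3 v2=-4
Collision at t=6/7: particles 1 and 2 swap velocities; positions: p0=59/7 p1=60/7 p2=60/7; velocities now: v0=-3 v1=-4 v2=3
Collision at t=1: particles 0 and 1 swap velocities; positions: p0=8 p1=8 p2=9; velocities now: v0=-4 v1=-3 v2=3
Advance to t=1 (no further collisions before then); velocities: v0=-4 v1=-3 v2=3; positions = 8 8 9

Answer: 8 8 9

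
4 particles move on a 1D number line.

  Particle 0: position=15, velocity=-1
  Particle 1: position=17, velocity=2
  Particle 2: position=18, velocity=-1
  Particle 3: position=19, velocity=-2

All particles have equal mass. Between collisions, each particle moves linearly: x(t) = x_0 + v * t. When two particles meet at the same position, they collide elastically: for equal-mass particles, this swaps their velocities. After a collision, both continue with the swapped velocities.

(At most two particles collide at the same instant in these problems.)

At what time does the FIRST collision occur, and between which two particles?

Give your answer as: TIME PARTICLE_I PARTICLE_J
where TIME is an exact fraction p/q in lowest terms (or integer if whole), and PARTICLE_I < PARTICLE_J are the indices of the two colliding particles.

Pair (0,1): pos 15,17 vel -1,2 -> not approaching (rel speed -3 <= 0)
Pair (1,2): pos 17,18 vel 2,-1 -> gap=1, closing at 3/unit, collide at t=1/3
Pair (2,3): pos 18,19 vel -1,-2 -> gap=1, closing at 1/unit, collide at t=1
Earliest collision: t=1/3 between 1 and 2

Answer: 1/3 1 2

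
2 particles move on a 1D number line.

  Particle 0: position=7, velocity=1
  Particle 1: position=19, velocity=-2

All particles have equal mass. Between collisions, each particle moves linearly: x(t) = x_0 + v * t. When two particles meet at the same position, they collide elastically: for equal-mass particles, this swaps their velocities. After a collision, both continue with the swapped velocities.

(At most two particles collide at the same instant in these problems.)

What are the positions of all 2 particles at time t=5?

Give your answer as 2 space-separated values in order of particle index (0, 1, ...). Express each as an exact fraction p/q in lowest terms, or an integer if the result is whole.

Answer: 9 12

Derivation:
Collision at t=4: particles 0 and 1 swap velocities; positions: p0=11 p1=11; velocities now: v0=-2 v1=1
Advance to t=5 (no further collisions before then); velocities: v0=-2 v1=1; positions = 9 12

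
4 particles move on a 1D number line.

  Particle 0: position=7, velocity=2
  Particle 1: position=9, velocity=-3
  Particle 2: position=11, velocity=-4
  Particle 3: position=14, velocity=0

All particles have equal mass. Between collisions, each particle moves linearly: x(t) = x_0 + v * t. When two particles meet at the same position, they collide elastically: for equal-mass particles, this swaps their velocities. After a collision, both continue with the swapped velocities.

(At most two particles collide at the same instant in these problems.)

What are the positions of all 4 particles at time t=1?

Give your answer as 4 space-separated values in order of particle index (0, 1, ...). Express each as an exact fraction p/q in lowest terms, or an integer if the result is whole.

Answer: 6 7 9 14

Derivation:
Collision at t=2/5: particles 0 and 1 swap velocities; positions: p0=39/5 p1=39/5 p2=47/5 p3=14; velocities now: v0=-3 v1=2 v2=-4 v3=0
Collision at t=2/3: particles 1 and 2 swap velocities; positions: p0=7 p1=25/3 p2=25/3 p3=14; velocities now: v0=-3 v1=-4 v2=2 v3=0
Advance to t=1 (no further collisions before then); velocities: v0=-3 v1=-4 v2=2 v3=0; positions = 6 7 9 14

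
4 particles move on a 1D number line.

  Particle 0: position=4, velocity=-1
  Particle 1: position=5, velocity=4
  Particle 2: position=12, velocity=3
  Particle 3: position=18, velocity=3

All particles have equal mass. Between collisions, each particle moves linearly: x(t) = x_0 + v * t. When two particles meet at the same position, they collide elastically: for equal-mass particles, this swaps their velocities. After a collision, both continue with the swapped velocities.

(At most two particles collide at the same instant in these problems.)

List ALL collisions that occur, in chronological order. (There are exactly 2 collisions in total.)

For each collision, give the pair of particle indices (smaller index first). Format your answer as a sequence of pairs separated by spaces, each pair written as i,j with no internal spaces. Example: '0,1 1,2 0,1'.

Collision at t=7: particles 1 and 2 swap velocities; positions: p0=-3 p1=33 p2=33 p3=39; velocities now: v0=-1 v1=3 v2=4 v3=3
Collision at t=13: particles 2 and 3 swap velocities; positions: p0=-9 p1=51 p2=57 p3=57; velocities now: v0=-1 v1=3 v2=3 v3=4

Answer: 1,2 2,3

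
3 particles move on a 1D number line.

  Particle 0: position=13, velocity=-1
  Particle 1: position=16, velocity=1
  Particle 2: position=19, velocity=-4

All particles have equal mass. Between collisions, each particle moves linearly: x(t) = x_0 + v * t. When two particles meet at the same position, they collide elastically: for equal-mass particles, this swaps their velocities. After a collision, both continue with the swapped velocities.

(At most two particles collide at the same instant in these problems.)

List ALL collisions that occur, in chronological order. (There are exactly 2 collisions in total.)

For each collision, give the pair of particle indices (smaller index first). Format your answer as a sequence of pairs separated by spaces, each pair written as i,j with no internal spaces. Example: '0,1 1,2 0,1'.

Answer: 1,2 0,1

Derivation:
Collision at t=3/5: particles 1 and 2 swap velocities; positions: p0=62/5 p1=83/5 p2=83/5; velocities now: v0=-1 v1=-4 v2=1
Collision at t=2: particles 0 and 1 swap velocities; positions: p0=11 p1=11 p2=18; velocities now: v0=-4 v1=-1 v2=1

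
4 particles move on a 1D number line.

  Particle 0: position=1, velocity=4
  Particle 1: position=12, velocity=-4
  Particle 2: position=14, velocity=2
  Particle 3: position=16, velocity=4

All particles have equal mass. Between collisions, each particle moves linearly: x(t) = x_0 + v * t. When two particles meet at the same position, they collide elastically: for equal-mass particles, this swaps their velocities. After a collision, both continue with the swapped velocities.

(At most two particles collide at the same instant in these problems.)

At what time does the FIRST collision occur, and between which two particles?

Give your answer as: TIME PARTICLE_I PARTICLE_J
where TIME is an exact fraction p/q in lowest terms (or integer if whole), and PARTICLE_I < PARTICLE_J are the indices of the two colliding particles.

Answer: 11/8 0 1

Derivation:
Pair (0,1): pos 1,12 vel 4,-4 -> gap=11, closing at 8/unit, collide at t=11/8
Pair (1,2): pos 12,14 vel -4,2 -> not approaching (rel speed -6 <= 0)
Pair (2,3): pos 14,16 vel 2,4 -> not approaching (rel speed -2 <= 0)
Earliest collision: t=11/8 between 0 and 1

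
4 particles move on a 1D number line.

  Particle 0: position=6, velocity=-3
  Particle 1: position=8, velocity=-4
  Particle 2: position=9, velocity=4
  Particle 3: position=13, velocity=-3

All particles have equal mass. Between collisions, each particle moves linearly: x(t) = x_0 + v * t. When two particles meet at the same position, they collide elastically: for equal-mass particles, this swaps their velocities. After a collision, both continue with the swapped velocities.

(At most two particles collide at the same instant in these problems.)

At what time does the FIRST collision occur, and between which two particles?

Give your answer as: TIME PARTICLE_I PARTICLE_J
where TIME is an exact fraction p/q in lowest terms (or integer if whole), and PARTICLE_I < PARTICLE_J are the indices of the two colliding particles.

Pair (0,1): pos 6,8 vel -3,-4 -> gap=2, closing at 1/unit, collide at t=2
Pair (1,2): pos 8,9 vel -4,4 -> not approaching (rel speed -8 <= 0)
Pair (2,3): pos 9,13 vel 4,-3 -> gap=4, closing at 7/unit, collide at t=4/7
Earliest collision: t=4/7 between 2 and 3

Answer: 4/7 2 3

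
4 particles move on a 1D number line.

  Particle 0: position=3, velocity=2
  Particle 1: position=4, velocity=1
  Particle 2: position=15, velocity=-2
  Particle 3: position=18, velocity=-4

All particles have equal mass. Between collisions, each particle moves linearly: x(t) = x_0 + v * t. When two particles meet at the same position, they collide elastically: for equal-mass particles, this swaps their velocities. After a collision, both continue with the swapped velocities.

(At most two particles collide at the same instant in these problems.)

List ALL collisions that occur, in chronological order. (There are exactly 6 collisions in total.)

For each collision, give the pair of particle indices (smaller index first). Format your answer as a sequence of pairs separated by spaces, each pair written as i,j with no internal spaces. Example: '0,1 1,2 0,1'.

Collision at t=1: particles 0 and 1 swap velocities; positions: p0=5 p1=5 p2=13 p3=14; velocities now: v0=1 v1=2 v2=-2 v3=-4
Collision at t=3/2: particles 2 and 3 swap velocities; positions: p0=11/2 p1=6 p2=12 p3=12; velocities now: v0=1 v1=2 v2=-4 v3=-2
Collision at t=5/2: particles 1 and 2 swap velocities; positions: p0=13/2 p1=8 p2=8 p3=10; velocities now: v0=1 v1=-4 v2=2 v3=-2
Collision at t=14/5: particles 0 and 1 swap velocities; positions: p0=34/5 p1=34/5 p2=43/5 p3=47/5; velocities now: v0=-4 v1=1 v2=2 v3=-2
Collision at t=3: particles 2 and 3 swap velocities; positions: p0=6 p1=7 p2=9 p3=9; velocities now: v0=-4 v1=1 v2=-2 v3=2
Collision at t=11/3: particles 1 and 2 swap velocities; positions: p0=10/3 p1=23/3 p2=23/3 p3=31/3; velocities now: v0=-4 v1=-2 v2=1 v3=2

Answer: 0,1 2,3 1,2 0,1 2,3 1,2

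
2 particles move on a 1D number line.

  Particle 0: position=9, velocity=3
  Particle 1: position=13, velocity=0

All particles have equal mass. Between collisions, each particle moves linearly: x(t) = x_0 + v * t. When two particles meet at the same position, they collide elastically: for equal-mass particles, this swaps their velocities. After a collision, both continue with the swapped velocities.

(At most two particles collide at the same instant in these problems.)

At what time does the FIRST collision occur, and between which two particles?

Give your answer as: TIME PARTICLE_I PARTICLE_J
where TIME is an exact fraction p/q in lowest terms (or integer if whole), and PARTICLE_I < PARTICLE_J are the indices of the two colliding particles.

Answer: 4/3 0 1

Derivation:
Pair (0,1): pos 9,13 vel 3,0 -> gap=4, closing at 3/unit, collide at t=4/3
Earliest collision: t=4/3 between 0 and 1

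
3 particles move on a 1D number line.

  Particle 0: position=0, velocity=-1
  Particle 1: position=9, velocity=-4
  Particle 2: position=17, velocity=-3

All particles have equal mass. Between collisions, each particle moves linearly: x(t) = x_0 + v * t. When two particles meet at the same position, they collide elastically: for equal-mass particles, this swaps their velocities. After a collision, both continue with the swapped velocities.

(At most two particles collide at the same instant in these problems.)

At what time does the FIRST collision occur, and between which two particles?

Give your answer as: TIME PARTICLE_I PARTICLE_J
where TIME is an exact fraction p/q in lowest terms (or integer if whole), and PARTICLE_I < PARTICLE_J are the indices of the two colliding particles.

Answer: 3 0 1

Derivation:
Pair (0,1): pos 0,9 vel -1,-4 -> gap=9, closing at 3/unit, collide at t=3
Pair (1,2): pos 9,17 vel -4,-3 -> not approaching (rel speed -1 <= 0)
Earliest collision: t=3 between 0 and 1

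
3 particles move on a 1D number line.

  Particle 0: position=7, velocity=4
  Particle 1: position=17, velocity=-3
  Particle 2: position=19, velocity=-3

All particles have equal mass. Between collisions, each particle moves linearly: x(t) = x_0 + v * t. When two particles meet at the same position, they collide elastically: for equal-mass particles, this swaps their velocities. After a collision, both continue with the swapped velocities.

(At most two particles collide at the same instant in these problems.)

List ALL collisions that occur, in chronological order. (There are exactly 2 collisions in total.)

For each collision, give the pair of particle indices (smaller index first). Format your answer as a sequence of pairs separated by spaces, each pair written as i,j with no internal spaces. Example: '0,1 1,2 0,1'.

Collision at t=10/7: particles 0 and 1 swap velocities; positions: p0=89/7 p1=89/7 p2=103/7; velocities now: v0=-3 v1=4 v2=-3
Collision at t=12/7: particles 1 and 2 swap velocities; positions: p0=83/7 p1=97/7 p2=97/7; velocities now: v0=-3 v1=-3 v2=4

Answer: 0,1 1,2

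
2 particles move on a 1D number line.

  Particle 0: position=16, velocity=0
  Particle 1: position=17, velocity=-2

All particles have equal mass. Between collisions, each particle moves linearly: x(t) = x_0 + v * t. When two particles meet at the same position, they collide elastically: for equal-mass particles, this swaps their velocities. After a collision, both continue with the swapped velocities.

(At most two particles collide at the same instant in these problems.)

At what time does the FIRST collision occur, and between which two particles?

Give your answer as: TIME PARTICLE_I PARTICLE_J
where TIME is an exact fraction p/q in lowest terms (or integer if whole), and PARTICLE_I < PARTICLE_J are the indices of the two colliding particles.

Answer: 1/2 0 1

Derivation:
Pair (0,1): pos 16,17 vel 0,-2 -> gap=1, closing at 2/unit, collide at t=1/2
Earliest collision: t=1/2 between 0 and 1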